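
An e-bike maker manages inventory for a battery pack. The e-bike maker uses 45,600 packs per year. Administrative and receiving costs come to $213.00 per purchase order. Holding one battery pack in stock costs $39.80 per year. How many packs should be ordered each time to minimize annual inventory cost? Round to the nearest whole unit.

Q* ≈ 699 packs

EOQ = √(2DS / H) = √(2 × 45,600 × 213 / 39.8).
= √(19,425,600 / 39.8) = √488,080.402 ≈ 698.628.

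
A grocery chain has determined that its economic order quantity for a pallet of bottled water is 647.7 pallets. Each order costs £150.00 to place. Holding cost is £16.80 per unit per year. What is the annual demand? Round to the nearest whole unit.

D ≈ 23,493 pallets per year

Invert the EOQ relation Q*² = 2DS/H.
From Q* = √(2DS/H): D = Q*²H / (2S) = 647.7² × 16.8 / (2 × 150) = 23492.856.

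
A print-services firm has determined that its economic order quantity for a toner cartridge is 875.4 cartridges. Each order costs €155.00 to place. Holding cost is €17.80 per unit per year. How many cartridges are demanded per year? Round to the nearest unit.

Invert the EOQ relation Q*² = 2DS/H.
From Q* = √(2DS/H): D = Q*²H / (2S) = 875.4² × 17.8 / (2 × 155) = 44001.896.

D ≈ 44,002 cartridges per year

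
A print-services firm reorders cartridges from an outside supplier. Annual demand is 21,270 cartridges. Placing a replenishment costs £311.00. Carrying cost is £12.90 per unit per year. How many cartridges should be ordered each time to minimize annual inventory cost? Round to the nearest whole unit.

EOQ = √(2DS / H) = √(2 × 21,270 × 311 / 12.9).
= √(13,229,940 / 12.9) = √1,025,576.7442 ≈ 1012.708.

Q* ≈ 1,013 cartridges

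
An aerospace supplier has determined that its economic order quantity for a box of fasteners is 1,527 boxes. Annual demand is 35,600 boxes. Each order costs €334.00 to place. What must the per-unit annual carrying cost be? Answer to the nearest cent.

H ≈ €10.20

Invert the EOQ relation Q*² = 2DS/H.
From Q* = √(2DS/H): H = 2DS / Q*² = 2 × 35,600 × 334 / 1,527² = 10.1988.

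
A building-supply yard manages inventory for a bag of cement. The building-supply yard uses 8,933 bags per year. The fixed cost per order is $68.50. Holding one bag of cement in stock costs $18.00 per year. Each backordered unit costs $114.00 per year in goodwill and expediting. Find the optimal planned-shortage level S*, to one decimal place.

S* ≈ 38.3 bags

With planned backorders, Q* = √(2DS/H) · √((H+B)/B).
√(2DS/H) = √(2 × 8,933 × 68.5 / 18) = 260.749.
√((H+B)/B) = √((18+114)/114) = 1.0761.
Q* ≈ 280.580.
S* = Q* · H/(H+B) = 280.580 × 18/132 ≈ 38.261.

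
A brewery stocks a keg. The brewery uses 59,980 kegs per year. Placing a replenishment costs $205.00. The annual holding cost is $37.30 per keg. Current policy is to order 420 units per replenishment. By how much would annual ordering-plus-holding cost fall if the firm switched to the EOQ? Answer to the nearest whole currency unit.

EOQ = √(2DS/H) = √(2 × 59,980 × 205 / 37.3) ≈ 811.97.
Cost at Q* = (D/Q*)S + (Q*/2)H = √(2DSH) ≈ $30,286.53.
Cost at Q = 420: (59,980/420)×205 + (420/2)×37.3 = $29,275.95 + $7,833.00 = $37,108.95.
Excess = $37,108.95 − $30,286.53 = $6,822.42.

Extra cost ≈ $6,822 per year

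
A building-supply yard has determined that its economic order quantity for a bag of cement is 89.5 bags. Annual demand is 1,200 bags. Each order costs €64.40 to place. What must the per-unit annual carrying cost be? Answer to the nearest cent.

H ≈ €19.30

The basic EOQ model gives Q* = √(2DS/H); rearrange for the unknown.
From Q* = √(2DS/H): H = 2DS / Q*² = 2 × 1,200 × 64.4 / 89.5² = 19.2953.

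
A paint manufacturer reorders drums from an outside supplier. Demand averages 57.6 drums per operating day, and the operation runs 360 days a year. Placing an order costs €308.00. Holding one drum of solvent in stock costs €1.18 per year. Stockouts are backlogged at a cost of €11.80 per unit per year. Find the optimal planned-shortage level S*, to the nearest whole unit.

Annual demand D = 57.6 × 360 = 20,736.
With planned backorders, Q* = √(2DS/H) · √((H+B)/B).
√(2DS/H) = √(2 × 20,736 × 308 / 1.18) = 3290.121.
√((H+B)/B) = √((1.18+11.8)/11.8) = 1.0488.
Q* ≈ 3450.708.
S* = Q* · H/(H+B) = 3450.708 × 1.18/12.98 ≈ 313.701.

S* ≈ 314 drums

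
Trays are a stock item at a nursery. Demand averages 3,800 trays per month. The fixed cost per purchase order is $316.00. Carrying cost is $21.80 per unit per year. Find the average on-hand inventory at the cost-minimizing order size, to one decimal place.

Annual demand D = 3,800 × 12 = 45,600.
The optimal lot size = √(2DS/H) = √(2 × 45,600 × 316 / 21.8) ≈ 1149.77.
Average inventory = Q*/2 ≈ 1149.77 / 2 = 574.887.

Average inventory ≈ 574.9 trays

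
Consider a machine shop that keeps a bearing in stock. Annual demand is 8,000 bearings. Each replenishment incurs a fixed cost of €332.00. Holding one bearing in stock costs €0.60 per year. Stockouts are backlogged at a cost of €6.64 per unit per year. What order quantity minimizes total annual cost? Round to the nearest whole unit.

Q* ≈ 3,107 bearings

With planned backorders, Q* = √(2DS/H) · √((H+B)/B).
√(2DS/H) = √(2 × 8,000 × 332 / 0.6) = 2975.455.
√((H+B)/B) = √((0.6+6.64)/6.64) = 1.0442.
Q* ≈ 3106.981.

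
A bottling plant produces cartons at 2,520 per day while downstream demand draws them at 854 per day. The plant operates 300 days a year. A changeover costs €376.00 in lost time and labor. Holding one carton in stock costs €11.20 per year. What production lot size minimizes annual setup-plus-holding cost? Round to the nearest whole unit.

Annual demand D = 854 × 300 = 256,200.
Production build-up factor (1 − d/p) = 1 − 854/2,520 = 0.6611.
Q* = √(2DS / (H(1 − d/p))) = √(2 × 256,200 × 376 / (11.2 × 0.6611)).
= √(192,662,400 / 7.4044) ≈ 5100.964.

Q* ≈ 5,101 cartons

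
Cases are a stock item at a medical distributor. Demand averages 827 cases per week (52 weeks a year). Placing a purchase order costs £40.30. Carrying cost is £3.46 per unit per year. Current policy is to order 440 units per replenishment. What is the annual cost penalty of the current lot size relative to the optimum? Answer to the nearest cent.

Extra cost ≈ £1,236.92 per year

Annual demand D = 827 × 52 = 43,004.
EOQ = √(2DS/H) = √(2 × 43,004 × 40.3 / 3.46) ≈ 1000.88.
Cost at Q* = (D/Q*)S + (Q*/2)H = √(2DSH) ≈ £3,463.06.
Cost at Q = 440: (43,004/440)×40.3 + (440/2)×3.46 = £3,938.78 + £761.20 = £4,699.98.
Excess = £4,699.98 − £3,463.06 = £1,236.92.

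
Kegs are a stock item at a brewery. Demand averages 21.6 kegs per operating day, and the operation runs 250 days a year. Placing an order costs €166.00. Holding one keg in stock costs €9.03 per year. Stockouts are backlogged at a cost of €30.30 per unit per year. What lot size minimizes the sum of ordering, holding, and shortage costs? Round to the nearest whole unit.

Q* ≈ 508 kegs

Annual demand D = 21.6 × 250 = 5,400.
With planned backorders, Q* = √(2DS/H) · √((H+B)/B).
√(2DS/H) = √(2 × 5,400 × 166 / 9.03) = 445.576.
√((H+B)/B) = √((9.03+30.3)/30.3) = 1.1393.
Q* ≈ 507.648.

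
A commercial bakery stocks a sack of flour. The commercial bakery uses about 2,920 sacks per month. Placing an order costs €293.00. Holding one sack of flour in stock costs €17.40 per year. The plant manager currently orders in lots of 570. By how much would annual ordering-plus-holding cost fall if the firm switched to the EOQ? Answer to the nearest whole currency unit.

Extra cost ≈ €4,069 per year

Annual demand D = 2,920 × 12 = 35,040.
EOQ = √(2DS/H) = √(2 × 35,040 × 293 / 17.4) ≈ 1086.32.
Cost at Q* = (D/Q*)S + (Q*/2)H = √(2DSH) ≈ €18,901.90.
Cost at Q = 570: (35,040/570)×293 + (570/2)×17.4 = €18,011.79 + €4,959.00 = €22,970.79.
Excess = €22,970.79 − €18,901.90 = €4,068.89.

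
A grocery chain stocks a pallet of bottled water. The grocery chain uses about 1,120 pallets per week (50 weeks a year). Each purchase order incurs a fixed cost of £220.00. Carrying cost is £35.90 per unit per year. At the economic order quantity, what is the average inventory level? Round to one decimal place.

Annual demand D = 1,120 × 50 = 56,000.
The optimal lot size = √(2DS/H) = √(2 × 56,000 × 220 / 35.9) ≈ 828.46.
Average inventory = Q*/2 ≈ 828.46 / 2 = 414.232.

Average inventory ≈ 414.2 pallets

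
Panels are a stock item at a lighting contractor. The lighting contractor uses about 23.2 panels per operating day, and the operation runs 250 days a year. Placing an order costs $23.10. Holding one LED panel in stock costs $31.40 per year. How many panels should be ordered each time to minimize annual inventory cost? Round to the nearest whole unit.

Annual demand D = 23.2 × 250 = 5,800.
EOQ = √(2DS / H) = √(2 × 5,800 × 23.1 / 31.4).
= √(267,960 / 31.4) = √8,533.758 ≈ 92.378.

Q* ≈ 92 panels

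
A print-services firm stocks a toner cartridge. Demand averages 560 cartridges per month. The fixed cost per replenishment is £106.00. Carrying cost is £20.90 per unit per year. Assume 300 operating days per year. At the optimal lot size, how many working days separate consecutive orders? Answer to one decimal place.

Annual demand D = 560 × 12 = 6,720.
Q* = √(2DS/H) = √(2 × 6,720 × 106 / 20.9) ≈ 261.08.
Cycle time = Q*/D × 300 = 261.08 / 6,720 × 300 ≈ 11.656 days.

T ≈ 11.7 days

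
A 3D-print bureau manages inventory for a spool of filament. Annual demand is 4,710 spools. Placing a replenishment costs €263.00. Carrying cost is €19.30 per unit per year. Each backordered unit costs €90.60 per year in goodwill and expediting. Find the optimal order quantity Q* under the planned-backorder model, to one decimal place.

Q* ≈ 394.6 spools

With planned backorders, Q* = √(2DS/H) · √((H+B)/B).
√(2DS/H) = √(2 × 4,710 × 263 / 19.3) = 358.282.
√((H+B)/B) = √((19.3+90.6)/90.6) = 1.1014.
Q* ≈ 394.602.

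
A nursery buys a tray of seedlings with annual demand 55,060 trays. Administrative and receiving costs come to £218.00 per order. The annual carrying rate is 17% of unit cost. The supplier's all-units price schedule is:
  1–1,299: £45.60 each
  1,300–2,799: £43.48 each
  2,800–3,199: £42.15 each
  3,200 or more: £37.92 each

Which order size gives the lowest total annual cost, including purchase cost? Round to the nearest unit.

Holding cost per unit per year at price C is H = 0.17·C.
Evaluate total cost at each tier's feasible EOQ or, if the EOQ is below the tier, at the tier's minimum quantity.
Tier 1 (£45.60): EOQ = 1759.8 exceeds tier's upper bound 1299, so this tier is dominated.
EOQ at £43.48 = 1802.2 (feasible in tier 2): TC = 55,060×£43.48 + (55,060/1802.2)×218 + (1802.2/2)×0.17×£43.48 = £2,407,329.61.
EOQ at £42.15 = 1830.4 < 2800, so use break Q=2800: TC = 55,060×£42.15 + (55,060/2800.0)×218 + (2800.0/2)×0.17×£42.15 = £2,335,097.51.
EOQ at £37.92 = 1929.8 < 3200, so use break Q=3200: TC = 55,060×£37.92 + (55,060/3200.0)×218 + (3200.0/2)×0.17×£37.92 = £2,101,940.40.
Lowest total cost is £2,101,940.40 at Q = 3200.0.

Q* ≈ 3,200 trays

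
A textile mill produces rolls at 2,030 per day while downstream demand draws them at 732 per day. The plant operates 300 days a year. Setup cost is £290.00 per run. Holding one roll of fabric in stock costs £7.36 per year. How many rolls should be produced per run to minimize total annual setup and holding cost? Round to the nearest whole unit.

Annual demand D = 732 × 300 = 219,600.
Production build-up factor (1 − d/p) = 1 − 732/2,030 = 0.6394.
Q* = √(2DS / (H(1 − d/p))) = √(2 × 219,600 × 290 / (7.36 × 0.6394)).
= √(127,368,000 / 4.706) ≈ 5202.378.

Q* ≈ 5,202 rolls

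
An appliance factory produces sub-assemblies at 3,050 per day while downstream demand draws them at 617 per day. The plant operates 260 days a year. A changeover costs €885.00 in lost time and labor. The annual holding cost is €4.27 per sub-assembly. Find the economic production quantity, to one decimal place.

Annual demand D = 617 × 260 = 160,420.
Production build-up factor (1 − d/p) = 1 − 617/3,050 = 0.7977.
Q* = √(2DS / (H(1 − d/p))) = √(2 × 160,420 × 885 / (4.27 × 0.7977)).
= √(283,943,400 / 3.4062) ≈ 9130.211.

Q* ≈ 9,130.2 sub-assemblies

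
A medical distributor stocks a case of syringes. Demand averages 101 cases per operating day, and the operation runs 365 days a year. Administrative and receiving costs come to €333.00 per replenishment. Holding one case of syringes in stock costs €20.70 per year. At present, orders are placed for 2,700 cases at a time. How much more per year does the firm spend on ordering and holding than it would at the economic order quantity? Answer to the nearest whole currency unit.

Annual demand D = 101 × 365 = 36,865.
EOQ = √(2DS/H) = √(2 × 36,865 × 333 / 20.7) ≈ 1089.08.
Cost at Q* = (D/Q*)S + (Q*/2)H = √(2DSH) ≈ €22,543.92.
Cost at Q = 2,700: (36,865/2,700)×333 + (2,700/2)×20.7 = €4,546.68 + €27,945.00 = €32,491.68.
Excess = €32,491.68 − €22,543.92 = €9,947.76.

Extra cost ≈ €9,948 per year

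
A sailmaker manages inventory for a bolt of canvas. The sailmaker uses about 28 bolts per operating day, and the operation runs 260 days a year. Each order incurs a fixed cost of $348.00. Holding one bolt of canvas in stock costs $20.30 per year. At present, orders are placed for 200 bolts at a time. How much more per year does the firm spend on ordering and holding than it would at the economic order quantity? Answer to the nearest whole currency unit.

Extra cost ≈ $4,555 per year

Annual demand D = 28 × 260 = 7,280.
EOQ = √(2DS/H) = √(2 × 7,280 × 348 / 20.3) ≈ 499.60.
Cost at Q* = (D/Q*)S + (Q*/2)H = √(2DSH) ≈ $10,141.88.
Cost at Q = 200: (7,280/200)×348 + (200/2)×20.3 = $12,667.20 + $2,030.00 = $14,697.20.
Excess = $14,697.20 − $10,141.88 = $4,555.32.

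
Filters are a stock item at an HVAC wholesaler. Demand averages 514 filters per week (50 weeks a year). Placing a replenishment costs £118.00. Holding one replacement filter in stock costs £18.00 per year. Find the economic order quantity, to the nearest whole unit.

Annual demand D = 514 × 50 = 25,700.
EOQ = √(2DS / H) = √(2 × 25,700 × 118 / 18).
= √(6,065,200 / 18) = √336,955.5556 ≈ 580.479.

Q* ≈ 580 filters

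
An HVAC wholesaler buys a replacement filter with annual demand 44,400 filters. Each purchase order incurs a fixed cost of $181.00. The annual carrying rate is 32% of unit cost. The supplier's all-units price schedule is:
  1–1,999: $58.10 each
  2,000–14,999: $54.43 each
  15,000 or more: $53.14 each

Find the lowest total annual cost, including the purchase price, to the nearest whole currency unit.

TC* ≈ $2,438,128

Holding cost per unit per year at price C is H = 0.32·C.
Evaluate total cost at each tier's feasible EOQ or, if the EOQ is below the tier, at the tier's minimum quantity.
EOQ at $58.10 = 929.8 (feasible in tier 1): TC = 44,400×$58.10 + (44,400/929.8)×181 + (929.8/2)×0.32×$58.10 = $2,596,926.57.
EOQ at $54.43 = 960.6 < 2000, so use break Q=2000: TC = 44,400×$54.43 + (44,400/2000.0)×181 + (2000.0/2)×0.32×$54.43 = $2,438,127.80.
EOQ at $53.14 = 972.2 < 15000, so use break Q=15000: TC = 44,400×$53.14 + (44,400/15000.0)×181 + (15000.0/2)×0.32×$53.14 = $2,487,487.76.
Lowest total cost among the candidates is at Q = 2000.0.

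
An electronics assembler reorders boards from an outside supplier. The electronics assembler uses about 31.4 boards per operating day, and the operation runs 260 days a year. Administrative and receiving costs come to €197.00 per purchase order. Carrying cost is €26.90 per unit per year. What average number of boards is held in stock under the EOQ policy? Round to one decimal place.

Average inventory ≈ 172.9 boards

Annual demand D = 31.4 × 260 = 8,164.
The optimal lot size = √(2DS/H) = √(2 × 8,164 × 197 / 26.9) ≈ 345.80.
Average inventory = Q*/2 ≈ 345.80 / 2 = 172.899.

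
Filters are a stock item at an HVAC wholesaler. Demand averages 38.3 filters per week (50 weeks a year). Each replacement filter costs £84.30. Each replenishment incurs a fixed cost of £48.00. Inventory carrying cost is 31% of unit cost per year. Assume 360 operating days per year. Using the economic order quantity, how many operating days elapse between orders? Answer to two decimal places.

Annual demand D = 38.3 × 50 = 1,915.
Holding cost H = 0.31 × £84.30 = £26.1330 per unit per year.
Q* = √(2DS/H) = √(2 × 1,915 × 48 / 26.133) ≈ 83.87.
Cycle time = Q*/D × 360 = 83.87 / 1,915 × 360 ≈ 15.767 days.

T ≈ 15.77 days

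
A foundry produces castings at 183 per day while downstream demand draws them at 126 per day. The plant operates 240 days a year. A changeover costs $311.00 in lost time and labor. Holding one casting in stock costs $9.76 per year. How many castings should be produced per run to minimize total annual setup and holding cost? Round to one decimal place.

Q* ≈ 2,487.4 castings

Annual demand D = 126 × 240 = 30,240.
Production build-up factor (1 − d/p) = 1 − 126/183 = 0.3115.
Q* = √(2DS / (H(1 − d/p))) = √(2 × 30,240 × 311 / (9.76 × 0.3115)).
= √(18,809,280 / 3.04) ≈ 2487.421.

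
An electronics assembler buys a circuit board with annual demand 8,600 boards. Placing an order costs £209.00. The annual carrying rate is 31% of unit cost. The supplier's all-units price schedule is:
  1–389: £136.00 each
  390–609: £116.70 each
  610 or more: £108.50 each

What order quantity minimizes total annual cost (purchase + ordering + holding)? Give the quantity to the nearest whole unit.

Q* ≈ 610 boards

Holding cost per unit per year at price C is H = 0.31·C.
For each price level, check whether its EOQ is feasible; otherwise the best quantity at that price is the breakpoint.
EOQ at £136.00 = 292.0 (feasible in tier 1): TC = 8,600×£136.00 + (8,600/292.0)×209 + (292.0/2)×0.31×£136.00 = £1,181,910.84.
EOQ at £116.70 = 315.2 < 390, so use break Q=390: TC = 8,600×£116.70 + (8,600/390.0)×209 + (390.0/2)×0.31×£116.70 = £1,015,283.23.
EOQ at £108.50 = 326.9 < 610, so use break Q=610: TC = 8,600×£108.50 + (8,600/610.0)×209 + (610.0/2)×0.31×£108.50 = £946,305.23.
Lowest total cost is £946,305.23 at Q = 610.0.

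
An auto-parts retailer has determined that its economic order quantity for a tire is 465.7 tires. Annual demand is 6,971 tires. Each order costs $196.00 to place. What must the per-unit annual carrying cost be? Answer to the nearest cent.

H ≈ $12.60

The basic EOQ model gives Q* = √(2DS/H); rearrange for the unknown.
From Q* = √(2DS/H): H = 2DS / Q*² = 2 × 6,971 × 196 / 465.7² = 12.5999.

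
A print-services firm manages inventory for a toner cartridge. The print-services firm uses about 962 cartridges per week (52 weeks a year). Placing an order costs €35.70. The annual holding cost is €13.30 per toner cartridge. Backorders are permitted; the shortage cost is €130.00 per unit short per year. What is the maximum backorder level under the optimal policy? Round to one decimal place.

S* ≈ 50.5 cartridges

Annual demand D = 962 × 52 = 50,024.
With planned backorders, Q* = √(2DS/H) · √((H+B)/B).
√(2DS/H) = √(2 × 50,024 × 35.7 / 13.3) = 518.218.
√((H+B)/B) = √((13.3+130)/130) = 1.0499.
Q* ≈ 544.081.
S* = Q* · H/(H+B) = 544.081 × 13.3/143.3 ≈ 50.497.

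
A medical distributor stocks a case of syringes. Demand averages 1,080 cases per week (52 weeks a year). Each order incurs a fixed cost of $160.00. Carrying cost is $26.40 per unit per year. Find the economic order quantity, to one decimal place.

Q* ≈ 825.1 cases

Annual demand D = 1,080 × 52 = 56,160.
EOQ = √(2DS / H) = √(2 × 56,160 × 160 / 26.4).
= √(17,971,200 / 26.4) = √680,727.2727 ≈ 825.062.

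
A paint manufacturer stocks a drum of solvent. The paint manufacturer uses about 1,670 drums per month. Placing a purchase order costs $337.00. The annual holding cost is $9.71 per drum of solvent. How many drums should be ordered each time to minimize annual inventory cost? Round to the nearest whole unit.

Q* ≈ 1,179 drums

Annual demand D = 1,670 × 12 = 20,040.
EOQ = √(2DS / H) = √(2 × 20,040 × 337 / 9.71).
= √(13,506,960 / 9.71) = √1,391,036.0453 ≈ 1179.422.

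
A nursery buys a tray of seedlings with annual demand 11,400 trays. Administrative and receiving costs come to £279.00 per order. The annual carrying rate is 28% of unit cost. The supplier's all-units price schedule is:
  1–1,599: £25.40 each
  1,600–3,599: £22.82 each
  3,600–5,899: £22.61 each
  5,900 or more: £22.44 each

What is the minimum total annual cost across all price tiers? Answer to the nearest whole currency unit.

TC* ≈ £267,248

Holding cost per unit per year at price C is H = 0.28·C.
Evaluate total cost at each tier's feasible EOQ or, if the EOQ is below the tier, at the tier's minimum quantity.
EOQ at £25.40 = 945.7 (feasible in tier 1): TC = 11,400×£25.40 + (11,400/945.7)×279 + (945.7/2)×0.28×£25.40 = £296,286.13.
EOQ at £22.82 = 997.8 < 1600, so use break Q=1600: TC = 11,400×£22.82 + (11,400/1600.0)×279 + (1600.0/2)×0.28×£22.82 = £267,247.55.
EOQ at £22.61 = 1002.4 < 3600, so use break Q=3600: TC = 11,400×£22.61 + (11,400/3600.0)×279 + (3600.0/2)×0.28×£22.61 = £270,032.94.
EOQ at £22.44 = 1006.2 < 5900, so use break Q=5900: TC = 11,400×£22.44 + (11,400/5900.0)×279 + (5900.0/2)×0.28×£22.44 = £274,890.52.
Lowest total cost among the candidates is at Q = 1600.0.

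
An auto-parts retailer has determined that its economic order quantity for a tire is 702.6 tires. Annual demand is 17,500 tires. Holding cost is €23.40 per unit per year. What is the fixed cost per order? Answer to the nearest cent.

The basic EOQ model gives Q* = √(2DS/H); rearrange for the unknown.
From Q* = √(2DS/H): S = Q*²H / (2D) = 702.6² × 23.4 / (2 × 17,500) = 330.0381.

S ≈ €330.04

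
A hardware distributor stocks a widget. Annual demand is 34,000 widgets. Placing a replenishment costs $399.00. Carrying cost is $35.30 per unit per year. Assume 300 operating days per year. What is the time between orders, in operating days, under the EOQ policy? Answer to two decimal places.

EOQ = √(2DS/H) = √(2 × 34,000 × 399 / 35.3) ≈ 876.71.
Cycle time = Q*/D × 300 = 876.71 / 34,000 × 300 ≈ 7.736 days.

T ≈ 7.74 days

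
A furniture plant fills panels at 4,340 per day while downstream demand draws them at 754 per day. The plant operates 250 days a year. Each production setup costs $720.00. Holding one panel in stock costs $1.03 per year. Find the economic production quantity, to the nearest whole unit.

Annual demand D = 754 × 250 = 188,500.
Production build-up factor (1 − d/p) = 1 − 754/4,340 = 0.8263.
Q* = √(2DS / (H(1 − d/p))) = √(2 × 188,500 × 720 / (1.03 × 0.8263)).
= √(271,440,000 / 0.8511) ≈ 17859.037.

Q* ≈ 17,859 panels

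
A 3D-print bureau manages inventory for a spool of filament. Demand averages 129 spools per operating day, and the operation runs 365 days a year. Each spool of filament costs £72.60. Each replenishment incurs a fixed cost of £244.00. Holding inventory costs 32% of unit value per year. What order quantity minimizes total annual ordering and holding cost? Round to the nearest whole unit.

Annual demand D = 129 × 365 = 47,085.
Holding cost H = 0.32 × £72.60 = £23.2320 per unit per year.
EOQ = √(2DS / H) = √(2 × 47,085 × 244 / 23.232).
= √(22,977,480 / 23.232) = √989,044.4215 ≈ 994.507.

Q* ≈ 995 spools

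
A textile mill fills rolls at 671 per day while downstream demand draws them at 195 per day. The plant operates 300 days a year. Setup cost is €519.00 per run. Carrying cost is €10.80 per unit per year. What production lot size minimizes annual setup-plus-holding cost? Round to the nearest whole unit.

Annual demand D = 195 × 300 = 58,500.
Production build-up factor (1 − d/p) = 1 − 195/671 = 0.7094.
Q* = √(2DS / (H(1 − d/p))) = √(2 × 58,500 × 519 / (10.8 × 0.7094)).
= √(60,723,000 / 7.6614) ≈ 2815.286.

Q* ≈ 2,815 rolls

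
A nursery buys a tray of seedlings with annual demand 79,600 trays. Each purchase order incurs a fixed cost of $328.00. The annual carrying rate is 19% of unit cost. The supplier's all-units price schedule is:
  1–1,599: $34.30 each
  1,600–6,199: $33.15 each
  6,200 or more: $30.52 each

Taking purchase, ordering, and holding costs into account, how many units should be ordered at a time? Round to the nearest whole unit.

Holding cost per unit per year at price C is H = 0.19·C.
For each price level, check whether its EOQ is feasible; otherwise the best quantity at that price is the breakpoint.
Tier 1 ($34.30): EOQ = 2830.6 exceeds tier's upper bound 1599, so this tier is dominated.
EOQ at $33.15 = 2879.3 (feasible in tier 2): TC = 79,600×$33.15 + (79,600/2879.3)×328 + (2879.3/2)×0.19×$33.15 = $2,656,875.40.
EOQ at $30.52 = 3000.8 < 6200, so use break Q=6200: TC = 79,600×$30.52 + (79,600/6200.0)×328 + (6200.0/2)×0.19×$30.52 = $2,451,579.38.
Lowest total cost is $2,451,579.38 at Q = 6200.0.

Q* ≈ 6,200 trays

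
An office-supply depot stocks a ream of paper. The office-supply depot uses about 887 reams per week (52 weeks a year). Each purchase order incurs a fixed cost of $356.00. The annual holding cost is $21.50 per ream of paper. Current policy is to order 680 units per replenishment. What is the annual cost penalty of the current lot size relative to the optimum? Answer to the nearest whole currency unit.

Annual demand D = 887 × 52 = 46,124.
EOQ = √(2DS/H) = √(2 × 46,124 × 356 / 21.5) ≈ 1235.90.
Cost at Q* = (D/Q*)S + (Q*/2)H = √(2DSH) ≈ $26,571.91.
Cost at Q = 680: (46,124/680)×356 + (680/2)×21.5 = $24,147.27 + $7,310.00 = $31,457.27.
Excess = $31,457.27 − $26,571.91 = $4,885.36.

Extra cost ≈ $4,885 per year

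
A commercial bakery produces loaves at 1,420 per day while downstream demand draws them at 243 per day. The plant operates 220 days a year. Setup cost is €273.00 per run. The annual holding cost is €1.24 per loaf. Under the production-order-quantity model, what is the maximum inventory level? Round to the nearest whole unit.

I_max ≈ 4,417 loaves

Annual demand D = 243 × 220 = 53,460.
Production build-up factor (1 − d/p) = 1 − 243/1,420 = 0.8289.
Q* = √(2DS / (H(1 − d/p))) = √(2 × 53,460 × 273 / (1.24 × 0.8289)).
= √(29,189,160 / 1.0278) ≈ 5329.125.
Maximum inventory = Q*(1 − d/p) = 5329.125 × 0.8289 ≈ 4417.169.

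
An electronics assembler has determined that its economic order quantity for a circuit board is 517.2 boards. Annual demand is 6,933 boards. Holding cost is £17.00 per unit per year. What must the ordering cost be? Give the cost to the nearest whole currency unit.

The basic EOQ model gives Q* = √(2DS/H); rearrange for the unknown.
From Q* = √(2DS/H): S = Q*²H / (2D) = 517.2² × 17 / (2 × 6,933) = 327.9554.

S ≈ £328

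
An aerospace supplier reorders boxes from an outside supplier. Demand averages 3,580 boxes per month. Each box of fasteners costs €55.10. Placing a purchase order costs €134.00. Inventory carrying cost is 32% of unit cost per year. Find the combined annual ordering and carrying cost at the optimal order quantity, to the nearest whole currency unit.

TC* ≈ €14,248

Annual demand D = 3,580 × 12 = 42,960.
Holding cost H = 0.32 × €55.10 = €17.6320 per unit per year.
The optimal lot size = √(2DS/H) = √(2 × 42,960 × 134 / 17.632) ≈ 808.07.
At Q*, ordering cost (D/Q*)S equals holding cost (Q*/2)H, each = √(DSH/2).
Minimum total = √(2DSH) = √(2 × 42,960 × 134 × 17.632) ≈ 14247.882.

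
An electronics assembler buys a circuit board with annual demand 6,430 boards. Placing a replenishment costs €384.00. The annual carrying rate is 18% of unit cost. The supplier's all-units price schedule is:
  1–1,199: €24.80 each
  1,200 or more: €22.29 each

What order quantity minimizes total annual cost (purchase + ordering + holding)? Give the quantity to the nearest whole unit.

Q* ≈ 1,200 boards

Holding cost per unit per year at price C is H = 0.18·C.
Candidates are each tier's EOQ (if it falls in that tier) and each price-break quantity.
EOQ at €24.80 = 1051.8 (feasible in tier 1): TC = 6,430×€24.80 + (6,430/1051.8)×384 + (1051.8/2)×0.18×€24.80 = €164,159.14.
EOQ at €22.29 = 1109.4 < 1200, so use break Q=1200: TC = 6,430×€22.29 + (6,430/1200.0)×384 + (1200.0/2)×0.18×€22.29 = €147,789.62.
Lowest total cost is €147,789.62 at Q = 1200.0.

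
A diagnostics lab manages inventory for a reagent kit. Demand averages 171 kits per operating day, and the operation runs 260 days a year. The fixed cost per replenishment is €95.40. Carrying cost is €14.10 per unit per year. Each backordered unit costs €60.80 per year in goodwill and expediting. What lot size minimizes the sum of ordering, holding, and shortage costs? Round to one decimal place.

Q* ≈ 860.9 kits

Annual demand D = 171 × 260 = 44,460.
With planned backorders, Q* = √(2DS/H) · √((H+B)/B).
√(2DS/H) = √(2 × 44,460 × 95.4 / 14.1) = 775.647.
√((H+B)/B) = √((14.1+60.8)/60.8) = 1.1099.
Q* ≈ 860.902.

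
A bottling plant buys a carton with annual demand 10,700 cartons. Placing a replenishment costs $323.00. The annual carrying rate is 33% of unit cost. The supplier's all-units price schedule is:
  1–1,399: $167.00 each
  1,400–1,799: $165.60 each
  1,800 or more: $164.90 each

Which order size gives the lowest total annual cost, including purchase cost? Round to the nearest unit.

Q* ≈ 354 cartons

Holding cost per unit per year at price C is H = 0.33·C.
For each price level, check whether its EOQ is feasible; otherwise the best quantity at that price is the breakpoint.
EOQ at $167.00 = 354.2 (feasible in tier 1): TC = 10,700×$167.00 + (10,700/354.2)×323 + (354.2/2)×0.33×$167.00 = $1,806,417.46.
EOQ at $165.60 = 355.6 < 1400, so use break Q=1400: TC = 10,700×$165.60 + (10,700/1400.0)×323 + (1400.0/2)×0.33×$165.60 = $1,812,642.24.
EOQ at $164.90 = 356.4 < 1800, so use break Q=1800: TC = 10,700×$164.90 + (10,700/1800.0)×323 + (1800.0/2)×0.33×$164.90 = $1,815,325.36.
Lowest total cost is $1,806,417.46 at Q = 354.2.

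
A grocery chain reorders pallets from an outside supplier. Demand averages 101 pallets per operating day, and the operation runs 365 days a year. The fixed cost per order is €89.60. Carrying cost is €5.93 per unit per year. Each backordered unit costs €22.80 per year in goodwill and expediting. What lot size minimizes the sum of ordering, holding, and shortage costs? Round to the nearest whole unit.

Annual demand D = 101 × 365 = 36,865.
With planned backorders, Q* = √(2DS/H) · √((H+B)/B).
√(2DS/H) = √(2 × 36,865 × 89.6 / 5.93) = 1055.477.
√((H+B)/B) = √((5.93+22.8)/22.8) = 1.1225.
Q* ≈ 1184.811.

Q* ≈ 1,185 pallets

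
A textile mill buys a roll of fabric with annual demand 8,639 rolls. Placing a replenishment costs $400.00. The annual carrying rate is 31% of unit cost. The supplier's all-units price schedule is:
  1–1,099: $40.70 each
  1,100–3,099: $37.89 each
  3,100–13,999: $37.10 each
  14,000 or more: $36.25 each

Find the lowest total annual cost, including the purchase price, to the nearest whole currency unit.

Holding cost per unit per year at price C is H = 0.31·C.
Candidates are each tier's EOQ (if it falls in that tier) and each price-break quantity.
EOQ at $40.70 = 740.1 (feasible in tier 1): TC = 8,639×$40.70 + (8,639/740.1)×400 + (740.1/2)×0.31×$40.70 = $360,945.32.
EOQ at $37.89 = 767.1 < 1100, so use break Q=1100: TC = 8,639×$37.89 + (8,639/1100.0)×400 + (1100.0/2)×0.31×$37.89 = $336,933.41.
EOQ at $37.10 = 775.2 < 3100, so use break Q=3100: TC = 8,639×$37.10 + (8,639/3100.0)×400 + (3100.0/2)×0.31×$37.10 = $339,448.16.
EOQ at $36.25 = 784.2 < 14000, so use break Q=14000: TC = 8,639×$36.25 + (8,639/14000.0)×400 + (14000.0/2)×0.31×$36.25 = $392,073.08.
Lowest total cost among the candidates is at Q = 1100.0.

TC* ≈ $336,933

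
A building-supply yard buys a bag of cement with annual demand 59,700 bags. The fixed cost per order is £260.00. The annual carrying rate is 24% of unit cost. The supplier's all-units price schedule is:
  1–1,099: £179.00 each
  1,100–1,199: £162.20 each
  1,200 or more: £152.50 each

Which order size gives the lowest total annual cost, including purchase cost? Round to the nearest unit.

Q* ≈ 1,200 bags

Holding cost per unit per year at price C is H = 0.24·C.
For each price level, check whether its EOQ is feasible; otherwise the best quantity at that price is the breakpoint.
EOQ at £179.00 = 850.1 (feasible in tier 1): TC = 59,700×£179.00 + (59,700/850.1)×260 + (850.1/2)×0.24×£179.00 = £10,722,819.18.
EOQ at £162.20 = 893.0 < 1100, so use break Q=1100: TC = 59,700×£162.20 + (59,700/1100.0)×260 + (1100.0/2)×0.24×£162.20 = £9,718,861.31.
EOQ at £152.50 = 921.0 < 1200, so use break Q=1200: TC = 59,700×£152.50 + (59,700/1200.0)×260 + (1200.0/2)×0.24×£152.50 = £9,139,145.00.
Lowest total cost is £9,139,145.00 at Q = 1200.0.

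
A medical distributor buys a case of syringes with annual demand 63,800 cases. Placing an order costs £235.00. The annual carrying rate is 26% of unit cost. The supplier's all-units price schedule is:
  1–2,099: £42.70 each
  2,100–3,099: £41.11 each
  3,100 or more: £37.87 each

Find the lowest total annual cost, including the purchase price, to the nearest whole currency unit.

Holding cost per unit per year at price C is H = 0.26·C.
For each price level, check whether its EOQ is feasible; otherwise the best quantity at that price is the breakpoint.
EOQ at £42.70 = 1643.5 (feasible in tier 1): TC = 63,800×£42.70 + (63,800/1643.5)×235 + (1643.5/2)×0.26×£42.70 = £2,742,505.67.
EOQ at £41.11 = 1674.9 < 2100, so use break Q=2100: TC = 63,800×£41.11 + (63,800/2100.0)×235 + (2100.0/2)×0.26×£41.11 = £2,641,180.55.
EOQ at £37.87 = 1745.1 < 3100, so use break Q=3100: TC = 63,800×£37.87 + (63,800/3100.0)×235 + (3100.0/2)×0.26×£37.87 = £2,436,204.06.
Lowest total cost among the candidates is at Q = 3100.0.

TC* ≈ £2,436,204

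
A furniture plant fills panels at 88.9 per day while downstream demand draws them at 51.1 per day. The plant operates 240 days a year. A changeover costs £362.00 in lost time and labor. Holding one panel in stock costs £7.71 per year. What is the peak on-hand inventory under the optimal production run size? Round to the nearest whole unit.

Annual demand D = 51.1 × 240 = 12,264.
Production build-up factor (1 − d/p) = 1 − 51.1/88.9 = 0.4252.
Q* = √(2DS / (H(1 − d/p))) = √(2 × 12,264 × 362 / (7.71 × 0.4252)).
= √(8,879,136 / 3.2783) ≈ 1645.747.
Maximum inventory = Q*(1 − d/p) = 1645.747 × 0.4252 ≈ 699.767.

I_max ≈ 700 panels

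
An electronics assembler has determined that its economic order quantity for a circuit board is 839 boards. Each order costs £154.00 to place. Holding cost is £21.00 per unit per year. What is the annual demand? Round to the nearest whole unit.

Invert the EOQ relation Q*² = 2DS/H.
From Q* = √(2DS/H): D = Q*²H / (2S) = 839² × 21 / (2 × 154) = 47994.614.

D ≈ 47,995 boards per year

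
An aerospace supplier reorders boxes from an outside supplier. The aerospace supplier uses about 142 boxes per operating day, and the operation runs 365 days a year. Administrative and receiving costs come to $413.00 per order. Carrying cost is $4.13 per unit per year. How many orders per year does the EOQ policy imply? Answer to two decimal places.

Annual demand D = 142 × 365 = 51,830.
EOQ = √(2DS/H) = √(2 × 51,830 × 413 / 4.13) ≈ 3219.63.
Orders per year = D / Q* = 51,830 / 3219.63 ≈ 16.098.

N ≈ 16.10 orders per year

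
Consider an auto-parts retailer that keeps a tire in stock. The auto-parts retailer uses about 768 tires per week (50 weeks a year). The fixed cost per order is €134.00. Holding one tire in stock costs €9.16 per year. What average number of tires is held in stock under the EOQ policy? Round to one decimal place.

Average inventory ≈ 530.0 tires

Annual demand D = 768 × 50 = 38,400.
The optimal lot size = √(2DS/H) = √(2 × 38,400 × 134 / 9.16) ≈ 1059.95.
Average inventory = Q*/2 ≈ 1059.95 / 2 = 529.975.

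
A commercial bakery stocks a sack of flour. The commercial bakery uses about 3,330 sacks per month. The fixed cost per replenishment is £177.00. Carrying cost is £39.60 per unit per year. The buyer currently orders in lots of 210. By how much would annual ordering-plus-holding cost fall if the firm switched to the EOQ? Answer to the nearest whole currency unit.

Annual demand D = 3,330 × 12 = 39,960.
EOQ = √(2DS/H) = √(2 × 39,960 × 177 / 39.6) ≈ 597.68.
Cost at Q* = (D/Q*)S + (Q*/2)H = √(2DSH) ≈ £23,668.02.
Cost at Q = 210: (39,960/210)×177 + (210/2)×39.6 = £33,680.57 + £4,158.00 = £37,838.57.
Excess = £37,838.57 − £23,668.02 = £14,170.55.

Extra cost ≈ £14,171 per year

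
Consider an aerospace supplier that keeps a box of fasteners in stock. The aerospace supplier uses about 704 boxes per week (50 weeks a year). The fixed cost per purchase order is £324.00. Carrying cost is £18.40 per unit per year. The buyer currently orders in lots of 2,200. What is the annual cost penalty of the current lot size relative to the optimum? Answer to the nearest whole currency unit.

Extra cost ≈ £4,938 per year

Annual demand D = 704 × 50 = 35,200.
EOQ = √(2DS/H) = √(2 × 35,200 × 324 / 18.4) ≈ 1113.40.
Cost at Q* = (D/Q*)S + (Q*/2)H = √(2DSH) ≈ £20,486.50.
Cost at Q = 2,200: (35,200/2,200)×324 + (2,200/2)×18.4 = £5,184.00 + £20,240.00 = £25,424.00.
Excess = £25,424.00 − £20,486.50 = £4,937.50.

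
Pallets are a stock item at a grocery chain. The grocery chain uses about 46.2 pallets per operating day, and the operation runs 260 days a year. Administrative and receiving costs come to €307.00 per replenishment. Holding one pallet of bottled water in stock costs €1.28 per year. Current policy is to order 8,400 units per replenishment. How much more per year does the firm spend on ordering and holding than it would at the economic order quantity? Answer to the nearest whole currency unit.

Annual demand D = 46.2 × 260 = 12,012.
EOQ = √(2DS/H) = √(2 × 12,012 × 307 / 1.28) ≈ 2400.42.
Cost at Q* = (D/Q*)S + (Q*/2)H = √(2DSH) ≈ €3,072.53.
Cost at Q = 8,400: (12,012/8,400)×307 + (8,400/2)×1.28 = €439.01 + €5,376.00 = €5,815.01.
Excess = €5,815.01 − €3,072.53 = €2,742.48.

Extra cost ≈ €2,742 per year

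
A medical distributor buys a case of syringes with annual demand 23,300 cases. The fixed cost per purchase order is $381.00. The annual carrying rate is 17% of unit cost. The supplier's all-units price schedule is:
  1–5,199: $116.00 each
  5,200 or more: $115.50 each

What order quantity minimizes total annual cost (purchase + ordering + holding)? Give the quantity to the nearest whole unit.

Q* ≈ 949 cases

Holding cost per unit per year at price C is H = 0.17·C.
For each price level, check whether its EOQ is feasible; otherwise the best quantity at that price is the breakpoint.
EOQ at $116.00 = 948.9 (feasible in tier 1): TC = 23,300×$116.00 + (23,300/948.9)×381 + (948.9/2)×0.17×$116.00 = $2,721,511.51.
EOQ at $115.50 = 950.9 < 5200, so use break Q=5200: TC = 23,300×$115.50 + (23,300/5200.0)×381 + (5200.0/2)×0.17×$115.50 = $2,743,908.17.
Lowest total cost is $2,721,511.51 at Q = 948.9.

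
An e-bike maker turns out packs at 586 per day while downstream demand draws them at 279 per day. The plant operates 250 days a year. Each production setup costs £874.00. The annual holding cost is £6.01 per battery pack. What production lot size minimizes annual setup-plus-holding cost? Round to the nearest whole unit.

Q* ≈ 6,223 packs

Annual demand D = 279 × 250 = 69,750.
Production build-up factor (1 − d/p) = 1 − 279/586 = 0.5239.
Q* = √(2DS / (H(1 − d/p))) = √(2 × 69,750 × 874 / (6.01 × 0.5239)).
= √(121,923,000 / 3.1486) ≈ 6222.791.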